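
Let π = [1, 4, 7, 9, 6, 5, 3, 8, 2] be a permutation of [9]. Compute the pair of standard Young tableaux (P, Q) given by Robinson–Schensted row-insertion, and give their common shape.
P = [1, 2, 5, 8] / [3, 9] / [4] / [6] / [7];  Q = [1, 2, 3, 4] / [5, 8] / [6] / [7] / [9];  common shape = (4, 2, 1, 1, 1)

Row-insert the values π_1, π_2, … into P one at a time, bumping the leftmost entry strictly greater than the inserted value down to the next row. The recording tableau Q records, in position (i, j), the step at which that cell was added to P.
  Insert 1 (step 1): P = [1];  Q = [1]
  Insert 4 (step 2): P = [1, 4];  Q = [1, 2]
  Insert 7 (step 3): P = [1, 4, 7];  Q = [1, 2, 3]
  Insert 9 (step 4): P = [1, 4, 7, 9];  Q = [1, 2, 3, 4]
  Insert 6 (step 5): P = [1, 4, 6, 9] / [7];  Q = [1, 2, 3, 4] / [5]
  Insert 5 (step 6): P = [1, 4, 5, 9] / [6] / [7];  Q = [1, 2, 3, 4] / [5] / [6]
  Insert 3 (step 7): P = [1, 3, 5, 9] / [4] / [6] / [7];  Q = [1, 2, 3, 4] / [5] / [6] / [7]
  Insert 8 (step 8): P = [1, 3, 5, 8] / [4, 9] / [6] / [7];  Q = [1, 2, 3, 4] / [5, 8] / [6] / [7]
  Insert 2 (step 9): P = [1, 2, 5, 8] / [3, 9] / [4] / [6] / [7];  Q = [1, 2, 3, 4] / [5, 8] / [6] / [7] / [9]
Final shape: (4, 2, 1, 1, 1).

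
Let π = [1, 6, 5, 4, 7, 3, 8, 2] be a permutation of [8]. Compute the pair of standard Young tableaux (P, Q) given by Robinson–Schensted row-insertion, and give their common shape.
P = [1, 2, 7, 8] / [3] / [4] / [5] / [6];  Q = [1, 2, 5, 7] / [3] / [4] / [6] / [8];  common shape = (4, 1, 1, 1, 1)

Row-insert the values π_1, π_2, … into P one at a time, bumping the leftmost entry strictly greater than the inserted value down to the next row. The recording tableau Q records, in position (i, j), the step at which that cell was added to P.
  Insert 1 (step 1): P = [1];  Q = [1]
  Insert 6 (step 2): P = [1, 6];  Q = [1, 2]
  Insert 5 (step 3): P = [1, 5] / [6];  Q = [1, 2] / [3]
  Insert 4 (step 4): P = [1, 4] / [5] / [6];  Q = [1, 2] / [3] / [4]
  Insert 7 (step 5): P = [1, 4, 7] / [5] / [6];  Q = [1, 2, 5] / [3] / [4]
  Insert 3 (step 6): P = [1, 3, 7] / [4] / [5] / [6];  Q = [1, 2, 5] / [3] / [4] / [6]
  Insert 8 (step 7): P = [1, 3, 7, 8] / [4] / [5] / [6];  Q = [1, 2, 5, 7] / [3] / [4] / [6]
  Insert 2 (step 8): P = [1, 2, 7, 8] / [3] / [4] / [5] / [6];  Q = [1, 2, 5, 7] / [3] / [4] / [6] / [8]
Final shape: (4, 1, 1, 1, 1).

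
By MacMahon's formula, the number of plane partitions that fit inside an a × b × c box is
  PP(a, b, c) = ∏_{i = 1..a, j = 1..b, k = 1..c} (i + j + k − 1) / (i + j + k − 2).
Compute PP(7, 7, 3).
PP(7, 7, 3) = 877262100

Evaluate the triple product over i = 1..7, j = 1..7, k = 1..3. The factors are (2/1) · (3/2) · (4/3) · (3/2) · (4/3) · (5/4) · (4/3) · (5/4) · … (147 factors total). The numerators and denominators telescope so the product is an integer; carrying out the multiplication exactly gives PP(7, 7, 3) = 877262100.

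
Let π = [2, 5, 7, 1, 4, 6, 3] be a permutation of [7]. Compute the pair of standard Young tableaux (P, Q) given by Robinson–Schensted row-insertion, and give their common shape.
P = [1, 3, 6] / [2, 4, 7] / [5];  Q = [1, 2, 3] / [4, 5, 6] / [7];  common shape = (3, 3, 1)

Row-insert the values π_1, π_2, … into P one at a time, bumping the leftmost entry strictly greater than the inserted value down to the next row. The recording tableau Q records, in position (i, j), the step at which that cell was added to P.
  Insert 2 (step 1): P = [2];  Q = [1]
  Insert 5 (step 2): P = [2, 5];  Q = [1, 2]
  Insert 7 (step 3): P = [2, 5, 7];  Q = [1, 2, 3]
  Insert 1 (step 4): P = [1, 5, 7] / [2];  Q = [1, 2, 3] / [4]
  Insert 4 (step 5): P = [1, 4, 7] / [2, 5];  Q = [1, 2, 3] / [4, 5]
  Insert 6 (step 6): P = [1, 4, 6] / [2, 5, 7];  Q = [1, 2, 3] / [4, 5, 6]
  Insert 3 (step 7): P = [1, 3, 6] / [2, 4, 7] / [5];  Q = [1, 2, 3] / [4, 5, 6] / [7]
Final shape: (3, 3, 1).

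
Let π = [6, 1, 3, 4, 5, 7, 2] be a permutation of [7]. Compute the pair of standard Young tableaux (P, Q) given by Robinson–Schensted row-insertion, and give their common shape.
P = [1, 2, 4, 5, 7] / [3] / [6];  Q = [1, 3, 4, 5, 6] / [2] / [7];  common shape = (5, 1, 1)

Row-insert the values π_1, π_2, … into P one at a time, bumping the leftmost entry strictly greater than the inserted value down to the next row. The recording tableau Q records, in position (i, j), the step at which that cell was added to P.
  Insert 6 (step 1): P = [6];  Q = [1]
  Insert 1 (step 2): P = [1] / [6];  Q = [1] / [2]
  Insert 3 (step 3): P = [1, 3] / [6];  Q = [1, 3] / [2]
  Insert 4 (step 4): P = [1, 3, 4] / [6];  Q = [1, 3, 4] / [2]
  Insert 5 (step 5): P = [1, 3, 4, 5] / [6];  Q = [1, 3, 4, 5] / [2]
  Insert 7 (step 6): P = [1, 3, 4, 5, 7] / [6];  Q = [1, 3, 4, 5, 6] / [2]
  Insert 2 (step 7): P = [1, 2, 4, 5, 7] / [3] / [6];  Q = [1, 3, 4, 5, 6] / [2] / [7]
Final shape: (5, 1, 1).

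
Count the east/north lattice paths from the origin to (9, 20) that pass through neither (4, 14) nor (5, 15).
Number of paths = 7418901

Inclusion–exclusion. Total paths: C(29, 9) = 10015005. Through P₁: C(18, 4)·C(11, 5) = 1413720. Through P₂: C(20, 5)·C(9, 4) = 1953504. Since P₁ is strictly southwest of P₂, a monotone path through both must visit P₁ then P₂; paths through both = C(18, 4)·C(2, 1)·C(9, 4) = 771120. Avoid both = 10015005 − 1413720 − 1953504 + 771120 = 7418901.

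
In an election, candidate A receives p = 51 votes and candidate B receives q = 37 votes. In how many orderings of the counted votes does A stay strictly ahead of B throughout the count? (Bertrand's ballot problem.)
Strict-lead orderings = 1382186719149403781731572

Total orderings of the 88 votes with 51 for A: C(88, 51) = 8688030806081966628027024. By the Bertrand ballot formula (Cycle Lemma / reflection principle), the number of orderings in which A is strictly ahead of B throughout is (p − q)/(p + q) · C(p + q, p) = (51 − 37)/(51 + 37) · 8688030806081966628027024 = 1382186719149403781731572.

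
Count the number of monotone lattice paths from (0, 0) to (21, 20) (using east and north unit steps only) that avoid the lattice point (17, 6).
Number of paths = 268820039400

Total paths from (0, 0) to (21, 20): C(41, 21) = 269128937220. Paths through (17, 6): (paths (0, 0) → (17, 6)) × (paths (17, 6) → (21, 20)) = C(23, 17) · C(18, 4) = 100947 · 3060 = 308897820. Avoidance count = 269128937220 − 308897820 = 268820039400.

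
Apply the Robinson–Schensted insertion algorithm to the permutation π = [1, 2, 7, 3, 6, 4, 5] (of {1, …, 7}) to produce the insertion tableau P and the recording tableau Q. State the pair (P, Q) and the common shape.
P = [1, 2, 3, 4, 5] / [6] / [7];  Q = [1, 2, 3, 5, 7] / [4] / [6];  common shape = (5, 1, 1)

Row-insert the values π_1, π_2, … into P one at a time, bumping the leftmost entry strictly greater than the inserted value down to the next row. The recording tableau Q records, in position (i, j), the step at which that cell was added to P.
  Insert 1 (step 1): P = [1];  Q = [1]
  Insert 2 (step 2): P = [1, 2];  Q = [1, 2]
  Insert 7 (step 3): P = [1, 2, 7];  Q = [1, 2, 3]
  Insert 3 (step 4): P = [1, 2, 3] / [7];  Q = [1, 2, 3] / [4]
  Insert 6 (step 5): P = [1, 2, 3, 6] / [7];  Q = [1, 2, 3, 5] / [4]
  Insert 4 (step 6): P = [1, 2, 3, 4] / [6] / [7];  Q = [1, 2, 3, 5] / [4] / [6]
  Insert 5 (step 7): P = [1, 2, 3, 4, 5] / [6] / [7];  Q = [1, 2, 3, 5, 7] / [4] / [6]
Final shape: (5, 1, 1).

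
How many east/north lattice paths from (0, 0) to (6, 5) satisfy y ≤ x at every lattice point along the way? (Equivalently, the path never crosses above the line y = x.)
Number of paths = 132

By the reflection principle (André's argument), the number of monotone paths to (6, 5) with n ≤ m that never go above y = x is C(11, 6) − C(11, 7) = 462 − 330 = 132.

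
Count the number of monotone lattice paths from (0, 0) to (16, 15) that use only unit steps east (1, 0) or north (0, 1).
Number of paths = 300540195

A monotone lattice path from (0, 0) to (16, 15) consists of 16 east steps and 15 north steps in some order, so it is determined by which 16 of the 31 steps are east. The count is C(31, 16) = 300540195.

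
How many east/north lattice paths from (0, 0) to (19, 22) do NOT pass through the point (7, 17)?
Number of paths = 242520978648

Total paths from (0, 0) to (19, 22): C(41, 19) = 244662670200. Paths through (7, 17): (paths (0, 0) → (7, 17)) × (paths (7, 17) → (19, 22)) = C(24, 7) · C(17, 12) = 346104 · 6188 = 2141691552. Avoidance count = 244662670200 − 2141691552 = 242520978648.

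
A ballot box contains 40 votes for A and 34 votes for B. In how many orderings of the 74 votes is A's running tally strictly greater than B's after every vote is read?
Strict-lead orderings = 111342333555814221882

Total orderings of the 74 votes with 40 for A: C(74, 40) = 1373222113855042069878. By the Bertrand ballot formula (Cycle Lemma / reflection principle), the number of orderings in which A is strictly ahead of B throughout is (p − q)/(p + q) · C(p + q, p) = (40 − 34)/(40 + 34) · 1373222113855042069878 = 111342333555814221882.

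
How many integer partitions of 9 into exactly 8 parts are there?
p(9, 8 parts) = 1

Partitions of n into exactly k parts ↔ partitions of n − k into at most k parts (subtract 1 from each part). For n = 9, k = 8, the partitions are: 2+1+1+1+1+1+1+1. Count = 1.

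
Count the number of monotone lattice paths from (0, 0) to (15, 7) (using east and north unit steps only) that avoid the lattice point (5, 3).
Number of paths = 114488

Total paths from (0, 0) to (15, 7): C(22, 15) = 170544. Paths through (5, 3): (paths (0, 0) → (5, 3)) × (paths (5, 3) → (15, 7)) = C(8, 5) · C(14, 10) = 56 · 1001 = 56056. Avoidance count = 170544 − 56056 = 114488.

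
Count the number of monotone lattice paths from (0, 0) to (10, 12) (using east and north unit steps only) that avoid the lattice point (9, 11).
Number of paths = 310726

Total paths from (0, 0) to (10, 12): C(22, 10) = 646646. Paths through (9, 11): (paths (0, 0) → (9, 11)) × (paths (9, 11) → (10, 12)) = C(20, 9) · C(2, 1) = 167960 · 2 = 335920. Avoidance count = 646646 − 335920 = 310726.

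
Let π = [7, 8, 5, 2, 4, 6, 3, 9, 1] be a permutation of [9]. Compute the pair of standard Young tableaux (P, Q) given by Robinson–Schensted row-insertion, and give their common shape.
P = [1, 3, 6, 9] / [2, 8] / [4] / [5] / [7];  Q = [1, 2, 6, 8] / [3, 5] / [4] / [7] / [9];  common shape = (4, 2, 1, 1, 1)

Row-insert the values π_1, π_2, … into P one at a time, bumping the leftmost entry strictly greater than the inserted value down to the next row. The recording tableau Q records, in position (i, j), the step at which that cell was added to P.
  Insert 7 (step 1): P = [7];  Q = [1]
  Insert 8 (step 2): P = [7, 8];  Q = [1, 2]
  Insert 5 (step 3): P = [5, 8] / [7];  Q = [1, 2] / [3]
  Insert 2 (step 4): P = [2, 8] / [5] / [7];  Q = [1, 2] / [3] / [4]
  Insert 4 (step 5): P = [2, 4] / [5, 8] / [7];  Q = [1, 2] / [3, 5] / [4]
  Insert 6 (step 6): P = [2, 4, 6] / [5, 8] / [7];  Q = [1, 2, 6] / [3, 5] / [4]
  Insert 3 (step 7): P = [2, 3, 6] / [4, 8] / [5] / [7];  Q = [1, 2, 6] / [3, 5] / [4] / [7]
  Insert 9 (step 8): P = [2, 3, 6, 9] / [4, 8] / [5] / [7];  Q = [1, 2, 6, 8] / [3, 5] / [4] / [7]
  Insert 1 (step 9): P = [1, 3, 6, 9] / [2, 8] / [4] / [5] / [7];  Q = [1, 2, 6, 8] / [3, 5] / [4] / [7] / [9]
Final shape: (4, 2, 1, 1, 1).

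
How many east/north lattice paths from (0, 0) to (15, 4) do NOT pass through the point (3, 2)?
Number of paths = 2966

Total paths from (0, 0) to (15, 4): C(19, 15) = 3876. Paths through (3, 2): (paths (0, 0) → (3, 2)) × (paths (3, 2) → (15, 4)) = C(5, 3) · C(14, 12) = 10 · 91 = 910. Avoidance count = 3876 − 910 = 2966.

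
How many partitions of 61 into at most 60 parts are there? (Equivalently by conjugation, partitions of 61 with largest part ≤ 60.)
p(61, parts ≤ 60) = 1121504

Use the recurrence p(n, m) = p(n, m−1) + p(n−m, m): either the largest part is < m (count p(n, m−1)) or the largest part is exactly m (remove one copy of m, count p(n−m, m)). With p(0, ·) = 1 this gives p(61, parts ≤ 60) = 1121504. (By conjugating Young diagrams, this also counts partitions of 61 into at most 60 parts.)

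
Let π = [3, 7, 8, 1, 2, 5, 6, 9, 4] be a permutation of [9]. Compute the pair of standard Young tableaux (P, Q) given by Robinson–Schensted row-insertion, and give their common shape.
P = [1, 2, 4, 6, 9] / [3, 5, 8] / [7];  Q = [1, 2, 3, 7, 8] / [4, 5, 6] / [9];  common shape = (5, 3, 1)

Row-insert the values π_1, π_2, … into P one at a time, bumping the leftmost entry strictly greater than the inserted value down to the next row. The recording tableau Q records, in position (i, j), the step at which that cell was added to P.
  Insert 3 (step 1): P = [3];  Q = [1]
  Insert 7 (step 2): P = [3, 7];  Q = [1, 2]
  Insert 8 (step 3): P = [3, 7, 8];  Q = [1, 2, 3]
  Insert 1 (step 4): P = [1, 7, 8] / [3];  Q = [1, 2, 3] / [4]
  Insert 2 (step 5): P = [1, 2, 8] / [3, 7];  Q = [1, 2, 3] / [4, 5]
  Insert 5 (step 6): P = [1, 2, 5] / [3, 7, 8];  Q = [1, 2, 3] / [4, 5, 6]
  Insert 6 (step 7): P = [1, 2, 5, 6] / [3, 7, 8];  Q = [1, 2, 3, 7] / [4, 5, 6]
  Insert 9 (step 8): P = [1, 2, 5, 6, 9] / [3, 7, 8];  Q = [1, 2, 3, 7, 8] / [4, 5, 6]
  Insert 4 (step 9): P = [1, 2, 4, 6, 9] / [3, 5, 8] / [7];  Q = [1, 2, 3, 7, 8] / [4, 5, 6] / [9]
Final shape: (5, 3, 1).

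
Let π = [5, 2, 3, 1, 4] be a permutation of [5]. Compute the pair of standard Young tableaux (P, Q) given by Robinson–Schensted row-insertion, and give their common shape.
P = [1, 3, 4] / [2] / [5];  Q = [1, 3, 5] / [2] / [4];  common shape = (3, 1, 1)

Row-insert the values π_1, π_2, … into P one at a time, bumping the leftmost entry strictly greater than the inserted value down to the next row. The recording tableau Q records, in position (i, j), the step at which that cell was added to P.
  Insert 5 (step 1): P = [5];  Q = [1]
  Insert 2 (step 2): P = [2] / [5];  Q = [1] / [2]
  Insert 3 (step 3): P = [2, 3] / [5];  Q = [1, 3] / [2]
  Insert 1 (step 4): P = [1, 3] / [2] / [5];  Q = [1, 3] / [2] / [4]
  Insert 4 (step 5): P = [1, 3, 4] / [2] / [5];  Q = [1, 3, 5] / [2] / [4]
Final shape: (3, 1, 1).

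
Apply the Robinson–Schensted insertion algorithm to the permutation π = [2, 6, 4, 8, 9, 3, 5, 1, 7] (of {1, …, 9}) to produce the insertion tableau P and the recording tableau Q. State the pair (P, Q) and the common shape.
P = [1, 3, 5, 7] / [2, 8, 9] / [4] / [6];  Q = [1, 2, 4, 5] / [3, 7, 9] / [6] / [8];  common shape = (4, 3, 1, 1)

Row-insert the values π_1, π_2, … into P one at a time, bumping the leftmost entry strictly greater than the inserted value down to the next row. The recording tableau Q records, in position (i, j), the step at which that cell was added to P.
  Insert 2 (step 1): P = [2];  Q = [1]
  Insert 6 (step 2): P = [2, 6];  Q = [1, 2]
  Insert 4 (step 3): P = [2, 4] / [6];  Q = [1, 2] / [3]
  Insert 8 (step 4): P = [2, 4, 8] / [6];  Q = [1, 2, 4] / [3]
  Insert 9 (step 5): P = [2, 4, 8, 9] / [6];  Q = [1, 2, 4, 5] / [3]
  Insert 3 (step 6): P = [2, 3, 8, 9] / [4] / [6];  Q = [1, 2, 4, 5] / [3] / [6]
  Insert 5 (step 7): P = [2, 3, 5, 9] / [4, 8] / [6];  Q = [1, 2, 4, 5] / [3, 7] / [6]
  Insert 1 (step 8): P = [1, 3, 5, 9] / [2, 8] / [4] / [6];  Q = [1, 2, 4, 5] / [3, 7] / [6] / [8]
  Insert 7 (step 9): P = [1, 3, 5, 7] / [2, 8, 9] / [4] / [6];  Q = [1, 2, 4, 5] / [3, 7, 9] / [6] / [8]
Final shape: (4, 3, 1, 1).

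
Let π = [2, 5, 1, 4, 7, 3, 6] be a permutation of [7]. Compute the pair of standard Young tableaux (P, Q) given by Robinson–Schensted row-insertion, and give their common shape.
P = [1, 3, 6] / [2, 4, 7] / [5];  Q = [1, 2, 5] / [3, 4, 7] / [6];  common shape = (3, 3, 1)

Row-insert the values π_1, π_2, … into P one at a time, bumping the leftmost entry strictly greater than the inserted value down to the next row. The recording tableau Q records, in position (i, j), the step at which that cell was added to P.
  Insert 2 (step 1): P = [2];  Q = [1]
  Insert 5 (step 2): P = [2, 5];  Q = [1, 2]
  Insert 1 (step 3): P = [1, 5] / [2];  Q = [1, 2] / [3]
  Insert 4 (step 4): P = [1, 4] / [2, 5];  Q = [1, 2] / [3, 4]
  Insert 7 (step 5): P = [1, 4, 7] / [2, 5];  Q = [1, 2, 5] / [3, 4]
  Insert 3 (step 6): P = [1, 3, 7] / [2, 4] / [5];  Q = [1, 2, 5] / [3, 4] / [6]
  Insert 6 (step 7): P = [1, 3, 6] / [2, 4, 7] / [5];  Q = [1, 2, 5] / [3, 4, 7] / [6]
Final shape: (3, 3, 1).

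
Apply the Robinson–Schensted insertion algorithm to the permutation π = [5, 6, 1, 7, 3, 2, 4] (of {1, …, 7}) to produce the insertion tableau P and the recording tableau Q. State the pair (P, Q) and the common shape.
P = [1, 2, 4] / [3, 6, 7] / [5];  Q = [1, 2, 4] / [3, 5, 7] / [6];  common shape = (3, 3, 1)

Row-insert the values π_1, π_2, … into P one at a time, bumping the leftmost entry strictly greater than the inserted value down to the next row. The recording tableau Q records, in position (i, j), the step at which that cell was added to P.
  Insert 5 (step 1): P = [5];  Q = [1]
  Insert 6 (step 2): P = [5, 6];  Q = [1, 2]
  Insert 1 (step 3): P = [1, 6] / [5];  Q = [1, 2] / [3]
  Insert 7 (step 4): P = [1, 6, 7] / [5];  Q = [1, 2, 4] / [3]
  Insert 3 (step 5): P = [1, 3, 7] / [5, 6];  Q = [1, 2, 4] / [3, 5]
  Insert 2 (step 6): P = [1, 2, 7] / [3, 6] / [5];  Q = [1, 2, 4] / [3, 5] / [6]
  Insert 4 (step 7): P = [1, 2, 4] / [3, 6, 7] / [5];  Q = [1, 2, 4] / [3, 5, 7] / [6]
Final shape: (3, 3, 1).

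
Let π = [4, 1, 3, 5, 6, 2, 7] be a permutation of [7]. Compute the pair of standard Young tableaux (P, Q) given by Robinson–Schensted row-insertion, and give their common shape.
P = [1, 2, 5, 6, 7] / [3] / [4];  Q = [1, 3, 4, 5, 7] / [2] / [6];  common shape = (5, 1, 1)

Row-insert the values π_1, π_2, … into P one at a time, bumping the leftmost entry strictly greater than the inserted value down to the next row. The recording tableau Q records, in position (i, j), the step at which that cell was added to P.
  Insert 4 (step 1): P = [4];  Q = [1]
  Insert 1 (step 2): P = [1] / [4];  Q = [1] / [2]
  Insert 3 (step 3): P = [1, 3] / [4];  Q = [1, 3] / [2]
  Insert 5 (step 4): P = [1, 3, 5] / [4];  Q = [1, 3, 4] / [2]
  Insert 6 (step 5): P = [1, 3, 5, 6] / [4];  Q = [1, 3, 4, 5] / [2]
  Insert 2 (step 6): P = [1, 2, 5, 6] / [3] / [4];  Q = [1, 3, 4, 5] / [2] / [6]
  Insert 7 (step 7): P = [1, 2, 5, 6, 7] / [3] / [4];  Q = [1, 3, 4, 5, 7] / [2] / [6]
Final shape: (5, 1, 1).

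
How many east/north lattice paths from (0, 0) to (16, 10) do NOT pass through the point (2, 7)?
Number of paths = 5287255

Total paths from (0, 0) to (16, 10): C(26, 16) = 5311735. Paths through (2, 7): (paths (0, 0) → (2, 7)) × (paths (2, 7) → (16, 10)) = C(9, 2) · C(17, 14) = 36 · 680 = 24480. Avoidance count = 5311735 − 24480 = 5287255.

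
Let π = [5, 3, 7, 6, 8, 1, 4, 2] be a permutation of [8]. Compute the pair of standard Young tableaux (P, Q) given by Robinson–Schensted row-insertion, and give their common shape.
P = [1, 2, 8] / [3, 4] / [5, 6] / [7];  Q = [1, 3, 5] / [2, 4] / [6, 7] / [8];  common shape = (3, 2, 2, 1)

Row-insert the values π_1, π_2, … into P one at a time, bumping the leftmost entry strictly greater than the inserted value down to the next row. The recording tableau Q records, in position (i, j), the step at which that cell was added to P.
  Insert 5 (step 1): P = [5];  Q = [1]
  Insert 3 (step 2): P = [3] / [5];  Q = [1] / [2]
  Insert 7 (step 3): P = [3, 7] / [5];  Q = [1, 3] / [2]
  Insert 6 (step 4): P = [3, 6] / [5, 7];  Q = [1, 3] / [2, 4]
  Insert 8 (step 5): P = [3, 6, 8] / [5, 7];  Q = [1, 3, 5] / [2, 4]
  Insert 1 (step 6): P = [1, 6, 8] / [3, 7] / [5];  Q = [1, 3, 5] / [2, 4] / [6]
  Insert 4 (step 7): P = [1, 4, 8] / [3, 6] / [5, 7];  Q = [1, 3, 5] / [2, 4] / [6, 7]
  Insert 2 (step 8): P = [1, 2, 8] / [3, 4] / [5, 6] / [7];  Q = [1, 3, 5] / [2, 4] / [6, 7] / [8]
Final shape: (3, 2, 2, 1).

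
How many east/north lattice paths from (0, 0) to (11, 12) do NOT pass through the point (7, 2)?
Number of paths = 1316042

Total paths from (0, 0) to (11, 12): C(23, 11) = 1352078. Paths through (7, 2): (paths (0, 0) → (7, 2)) × (paths (7, 2) → (11, 12)) = C(9, 7) · C(14, 4) = 36 · 1001 = 36036. Avoidance count = 1352078 − 36036 = 1316042.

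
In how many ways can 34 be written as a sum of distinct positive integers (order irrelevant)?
q(34) = 512

A partition into distinct parts is a strictly decreasing sequence summing to n. The recurrence d(n, m) = d(n, m−1) + d(n−m, m−1) (use part m at most once) with q(n) = d(n, n) gives q(34) = 512. (Euler's theorem: # distinct-part partitions = # odd-part partitions.)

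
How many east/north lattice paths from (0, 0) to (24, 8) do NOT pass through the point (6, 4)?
Number of paths = 8982150

Total paths from (0, 0) to (24, 8): C(32, 24) = 10518300. Paths through (6, 4): (paths (0, 0) → (6, 4)) × (paths (6, 4) → (24, 8)) = C(10, 6) · C(22, 18) = 210 · 7315 = 1536150. Avoidance count = 10518300 − 1536150 = 8982150.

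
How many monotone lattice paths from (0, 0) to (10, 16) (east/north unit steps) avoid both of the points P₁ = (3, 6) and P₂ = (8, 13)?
Number of paths = 2308483

Inclusion–exclusion. Total paths: C(26, 10) = 5311735. Through P₁: C(9, 3)·C(17, 7) = 1633632. Through P₂: C(21, 8)·C(5, 2) = 2034900. Since P₁ is strictly southwest of P₂, a monotone path through both must visit P₁ then P₂; paths through both = C(9, 3)·C(12, 5)·C(5, 2) = 665280. Avoid both = 5311735 − 1633632 − 2034900 + 665280 = 2308483.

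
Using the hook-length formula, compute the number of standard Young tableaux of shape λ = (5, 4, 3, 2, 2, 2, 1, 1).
# SYT of shape (5, 4, 3, 2, 2, 2, 1, 1) = 124156032

Hook-length formula: f^λ = n! / Π hook(c), product over all cells c of the Young diagram. For λ = (5, 4, 3, 2, 2, 2, 1, 1), n = 20 boxes. Hook lengths by row (left-to-right, top-to-bottom): [12, 9, 5, 3, 1]; [10, 7, 3, 1]; [8, 5, 1]; [6, 3]; [5, 2]; [4, 1]; [2]; [1]. Product of hooks = 19595520000. So f^λ = 20! / 19595520000 = 2432902008176640000 / 19595520000 = 124156032.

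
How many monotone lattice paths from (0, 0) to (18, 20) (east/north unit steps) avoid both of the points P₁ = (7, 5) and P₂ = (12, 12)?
Number of paths = 21221975214

Inclusion–exclusion. Total paths: C(38, 18) = 33578000610. Through P₁: C(12, 7)·C(26, 11) = 6119118720. Through P₂: C(24, 12)·C(14, 6) = 8120580468. Since P₁ is strictly southwest of P₂, a monotone path through both must visit P₁ then P₂; paths through both = C(12, 7)·C(12, 5)·C(14, 6) = 1883673792. Avoid both = 33578000610 − 6119118720 − 8120580468 + 1883673792 = 21221975214.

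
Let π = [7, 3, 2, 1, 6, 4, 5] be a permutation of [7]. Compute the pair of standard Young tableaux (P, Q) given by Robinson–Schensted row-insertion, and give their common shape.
P = [1, 4, 5] / [2, 6] / [3] / [7];  Q = [1, 5, 7] / [2, 6] / [3] / [4];  common shape = (3, 2, 1, 1)

Row-insert the values π_1, π_2, … into P one at a time, bumping the leftmost entry strictly greater than the inserted value down to the next row. The recording tableau Q records, in position (i, j), the step at which that cell was added to P.
  Insert 7 (step 1): P = [7];  Q = [1]
  Insert 3 (step 2): P = [3] / [7];  Q = [1] / [2]
  Insert 2 (step 3): P = [2] / [3] / [7];  Q = [1] / [2] / [3]
  Insert 1 (step 4): P = [1] / [2] / [3] / [7];  Q = [1] / [2] / [3] / [4]
  Insert 6 (step 5): P = [1, 6] / [2] / [3] / [7];  Q = [1, 5] / [2] / [3] / [4]
  Insert 4 (step 6): P = [1, 4] / [2, 6] / [3] / [7];  Q = [1, 5] / [2, 6] / [3] / [4]
  Insert 5 (step 7): P = [1, 4, 5] / [2, 6] / [3] / [7];  Q = [1, 5, 7] / [2, 6] / [3] / [4]
Final shape: (3, 2, 1, 1).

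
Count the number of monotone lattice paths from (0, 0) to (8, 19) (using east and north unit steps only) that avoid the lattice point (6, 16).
Number of paths = 1473945

Total paths from (0, 0) to (8, 19): C(27, 8) = 2220075. Paths through (6, 16): (paths (0, 0) → (6, 16)) × (paths (6, 16) → (8, 19)) = C(22, 6) · C(5, 2) = 74613 · 10 = 746130. Avoidance count = 2220075 − 746130 = 1473945.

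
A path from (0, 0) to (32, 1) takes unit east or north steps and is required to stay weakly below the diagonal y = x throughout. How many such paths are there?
Number of paths = 32

By the reflection principle (André's argument), the number of monotone paths to (32, 1) with n ≤ m that never go above y = x is C(33, 32) − C(33, 33) = 33 − 1 = 32.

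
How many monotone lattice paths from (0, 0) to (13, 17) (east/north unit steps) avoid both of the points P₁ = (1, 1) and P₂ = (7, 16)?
Number of paths = 57959937

Inclusion–exclusion. Total paths: C(30, 13) = 119759850. Through P₁: C(2, 1)·C(28, 12) = 60843510. Through P₂: C(23, 7)·C(7, 6) = 1716099. Since P₁ is strictly southwest of P₂, a monotone path through both must visit P₁ then P₂; paths through both = C(2, 1)·C(21, 6)·C(7, 6) = 759696. Avoid both = 119759850 − 60843510 − 1716099 + 759696 = 57959937.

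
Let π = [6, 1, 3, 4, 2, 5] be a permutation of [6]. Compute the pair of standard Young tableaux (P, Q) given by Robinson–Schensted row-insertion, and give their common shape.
P = [1, 2, 4, 5] / [3] / [6];  Q = [1, 3, 4, 6] / [2] / [5];  common shape = (4, 1, 1)

Row-insert the values π_1, π_2, … into P one at a time, bumping the leftmost entry strictly greater than the inserted value down to the next row. The recording tableau Q records, in position (i, j), the step at which that cell was added to P.
  Insert 6 (step 1): P = [6];  Q = [1]
  Insert 1 (step 2): P = [1] / [6];  Q = [1] / [2]
  Insert 3 (step 3): P = [1, 3] / [6];  Q = [1, 3] / [2]
  Insert 4 (step 4): P = [1, 3, 4] / [6];  Q = [1, 3, 4] / [2]
  Insert 2 (step 5): P = [1, 2, 4] / [3] / [6];  Q = [1, 3, 4] / [2] / [5]
  Insert 5 (step 6): P = [1, 2, 4, 5] / [3] / [6];  Q = [1, 3, 4, 6] / [2] / [5]
Final shape: (4, 1, 1).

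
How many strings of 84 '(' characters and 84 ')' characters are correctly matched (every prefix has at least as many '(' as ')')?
C_84 = 270557451039395118028642463289168566420671280440

These balanced parentheses are counted by the Catalan number C_n = (1/(n + 1)) · C(2n, n). For n = 84: C_84 = (1/85) · C(168, 84) = 22997383338348585032434609379579328145757058837400/85 = 270557451039395118028642463289168566420671280440.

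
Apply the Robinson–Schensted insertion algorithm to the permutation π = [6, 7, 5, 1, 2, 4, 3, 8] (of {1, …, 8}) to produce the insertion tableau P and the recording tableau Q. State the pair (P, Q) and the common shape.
P = [1, 2, 3, 8] / [4, 7] / [5] / [6];  Q = [1, 2, 6, 8] / [3, 5] / [4] / [7];  common shape = (4, 2, 1, 1)

Row-insert the values π_1, π_2, … into P one at a time, bumping the leftmost entry strictly greater than the inserted value down to the next row. The recording tableau Q records, in position (i, j), the step at which that cell was added to P.
  Insert 6 (step 1): P = [6];  Q = [1]
  Insert 7 (step 2): P = [6, 7];  Q = [1, 2]
  Insert 5 (step 3): P = [5, 7] / [6];  Q = [1, 2] / [3]
  Insert 1 (step 4): P = [1, 7] / [5] / [6];  Q = [1, 2] / [3] / [4]
  Insert 2 (step 5): P = [1, 2] / [5, 7] / [6];  Q = [1, 2] / [3, 5] / [4]
  Insert 4 (step 6): P = [1, 2, 4] / [5, 7] / [6];  Q = [1, 2, 6] / [3, 5] / [4]
  Insert 3 (step 7): P = [1, 2, 3] / [4, 7] / [5] / [6];  Q = [1, 2, 6] / [3, 5] / [4] / [7]
  Insert 8 (step 8): P = [1, 2, 3, 8] / [4, 7] / [5] / [6];  Q = [1, 2, 6, 8] / [3, 5] / [4] / [7]
Final shape: (4, 2, 1, 1).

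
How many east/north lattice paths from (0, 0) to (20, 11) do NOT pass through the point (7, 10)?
Number of paths = 84400043

Total paths from (0, 0) to (20, 11): C(31, 20) = 84672315. Paths through (7, 10): (paths (0, 0) → (7, 10)) × (paths (7, 10) → (20, 11)) = C(17, 7) · C(14, 13) = 19448 · 14 = 272272. Avoidance count = 84672315 − 272272 = 84400043.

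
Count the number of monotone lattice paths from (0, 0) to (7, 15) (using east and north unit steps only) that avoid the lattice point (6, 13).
Number of paths = 89148

Total paths from (0, 0) to (7, 15): C(22, 7) = 170544. Paths through (6, 13): (paths (0, 0) → (6, 13)) × (paths (6, 13) → (7, 15)) = C(19, 6) · C(3, 1) = 27132 · 3 = 81396. Avoidance count = 170544 − 81396 = 89148.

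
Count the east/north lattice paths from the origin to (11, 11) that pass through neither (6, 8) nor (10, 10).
Number of paths = 257842

Inclusion–exclusion. Total paths: C(22, 11) = 705432. Through P₁: C(14, 6)·C(8, 5) = 168168. Through P₂: C(20, 10)·C(2, 1) = 369512. Since P₁ is strictly southwest of P₂, a monotone path through both must visit P₁ then P₂; paths through both = C(14, 6)·C(6, 4)·C(2, 1) = 90090. Avoid both = 705432 − 168168 − 369512 + 90090 = 257842.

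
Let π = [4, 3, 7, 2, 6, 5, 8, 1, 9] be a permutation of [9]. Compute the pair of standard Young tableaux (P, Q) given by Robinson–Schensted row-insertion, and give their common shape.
P = [1, 5, 8, 9] / [2, 6] / [3, 7] / [4];  Q = [1, 3, 7, 9] / [2, 5] / [4, 6] / [8];  common shape = (4, 2, 2, 1)

Row-insert the values π_1, π_2, … into P one at a time, bumping the leftmost entry strictly greater than the inserted value down to the next row. The recording tableau Q records, in position (i, j), the step at which that cell was added to P.
  Insert 4 (step 1): P = [4];  Q = [1]
  Insert 3 (step 2): P = [3] / [4];  Q = [1] / [2]
  Insert 7 (step 3): P = [3, 7] / [4];  Q = [1, 3] / [2]
  Insert 2 (step 4): P = [2, 7] / [3] / [4];  Q = [1, 3] / [2] / [4]
  Insert 6 (step 5): P = [2, 6] / [3, 7] / [4];  Q = [1, 3] / [2, 5] / [4]
  Insert 5 (step 6): P = [2, 5] / [3, 6] / [4, 7];  Q = [1, 3] / [2, 5] / [4, 6]
  Insert 8 (step 7): P = [2, 5, 8] / [3, 6] / [4, 7];  Q = [1, 3, 7] / [2, 5] / [4, 6]
  Insert 1 (step 8): P = [1, 5, 8] / [2, 6] / [3, 7] / [4];  Q = [1, 3, 7] / [2, 5] / [4, 6] / [8]
  Insert 9 (step 9): P = [1, 5, 8, 9] / [2, 6] / [3, 7] / [4];  Q = [1, 3, 7, 9] / [2, 5] / [4, 6] / [8]
Final shape: (4, 2, 2, 1).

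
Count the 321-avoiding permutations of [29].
C_29 = 1002242216651368

These 321-avoiding permutations are counted by the Catalan number C_n = (1/(n + 1)) · C(2n, n). For n = 29: C_29 = (1/30) · C(58, 29) = 30067266499541040/30 = 1002242216651368.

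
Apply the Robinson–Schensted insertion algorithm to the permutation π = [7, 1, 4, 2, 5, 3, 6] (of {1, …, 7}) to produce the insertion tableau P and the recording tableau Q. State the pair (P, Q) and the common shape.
P = [1, 2, 3, 6] / [4, 5] / [7];  Q = [1, 3, 5, 7] / [2, 6] / [4];  common shape = (4, 2, 1)

Row-insert the values π_1, π_2, … into P one at a time, bumping the leftmost entry strictly greater than the inserted value down to the next row. The recording tableau Q records, in position (i, j), the step at which that cell was added to P.
  Insert 7 (step 1): P = [7];  Q = [1]
  Insert 1 (step 2): P = [1] / [7];  Q = [1] / [2]
  Insert 4 (step 3): P = [1, 4] / [7];  Q = [1, 3] / [2]
  Insert 2 (step 4): P = [1, 2] / [4] / [7];  Q = [1, 3] / [2] / [4]
  Insert 5 (step 5): P = [1, 2, 5] / [4] / [7];  Q = [1, 3, 5] / [2] / [4]
  Insert 3 (step 6): P = [1, 2, 3] / [4, 5] / [7];  Q = [1, 3, 5] / [2, 6] / [4]
  Insert 6 (step 7): P = [1, 2, 3, 6] / [4, 5] / [7];  Q = [1, 3, 5, 7] / [2, 6] / [4]
Final shape: (4, 2, 1).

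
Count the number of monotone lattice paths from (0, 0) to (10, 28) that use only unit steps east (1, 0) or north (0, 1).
Number of paths = 472733756

A monotone lattice path from (0, 0) to (10, 28) consists of 10 east steps and 28 north steps in some order, so it is determined by which 10 of the 38 steps are east. The count is C(38, 10) = 472733756.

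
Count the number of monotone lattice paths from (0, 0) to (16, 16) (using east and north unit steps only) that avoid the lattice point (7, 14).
Number of paths = 594684990

Total paths from (0, 0) to (16, 16): C(32, 16) = 601080390. Paths through (7, 14): (paths (0, 0) → (7, 14)) × (paths (7, 14) → (16, 16)) = C(21, 7) · C(11, 9) = 116280 · 55 = 6395400. Avoidance count = 601080390 − 6395400 = 594684990.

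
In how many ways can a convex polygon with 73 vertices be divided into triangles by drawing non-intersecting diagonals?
C_71 = 5175569924646105559418940193995065716350

These polygon triangulations are counted by the Catalan number C_n = (1/(n + 1)) · C(2n, n). For n = 71: C_71 = (1/72) · C(142, 71) = 372641034574519600278163693967644731577200/72 = 5175569924646105559418940193995065716350.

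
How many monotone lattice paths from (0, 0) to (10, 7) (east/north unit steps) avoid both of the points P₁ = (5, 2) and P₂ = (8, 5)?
Number of paths = 8954

Inclusion–exclusion. Total paths: C(17, 10) = 19448. Through P₁: C(7, 5)·C(10, 5) = 5292. Through P₂: C(13, 8)·C(4, 2) = 7722. Since P₁ is strictly southwest of P₂, a monotone path through both must visit P₁ then P₂; paths through both = C(7, 5)·C(6, 3)·C(4, 2) = 2520. Avoid both = 19448 − 5292 − 7722 + 2520 = 8954.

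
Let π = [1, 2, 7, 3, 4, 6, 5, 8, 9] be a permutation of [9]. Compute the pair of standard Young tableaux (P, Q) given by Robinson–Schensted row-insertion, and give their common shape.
P = [1, 2, 3, 4, 5, 8, 9] / [6] / [7];  Q = [1, 2, 3, 5, 6, 8, 9] / [4] / [7];  common shape = (7, 1, 1)

Row-insert the values π_1, π_2, … into P one at a time, bumping the leftmost entry strictly greater than the inserted value down to the next row. The recording tableau Q records, in position (i, j), the step at which that cell was added to P.
  Insert 1 (step 1): P = [1];  Q = [1]
  Insert 2 (step 2): P = [1, 2];  Q = [1, 2]
  Insert 7 (step 3): P = [1, 2, 7];  Q = [1, 2, 3]
  Insert 3 (step 4): P = [1, 2, 3] / [7];  Q = [1, 2, 3] / [4]
  Insert 4 (step 5): P = [1, 2, 3, 4] / [7];  Q = [1, 2, 3, 5] / [4]
  Insert 6 (step 6): P = [1, 2, 3, 4, 6] / [7];  Q = [1, 2, 3, 5, 6] / [4]
  Insert 5 (step 7): P = [1, 2, 3, 4, 5] / [6] / [7];  Q = [1, 2, 3, 5, 6] / [4] / [7]
  Insert 8 (step 8): P = [1, 2, 3, 4, 5, 8] / [6] / [7];  Q = [1, 2, 3, 5, 6, 8] / [4] / [7]
  Insert 9 (step 9): P = [1, 2, 3, 4, 5, 8, 9] / [6] / [7];  Q = [1, 2, 3, 5, 6, 8, 9] / [4] / [7]
Final shape: (7, 1, 1).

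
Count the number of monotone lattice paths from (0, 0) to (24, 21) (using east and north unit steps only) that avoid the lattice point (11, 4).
Number of paths = 3610183554900

Total paths from (0, 0) to (24, 21): C(45, 24) = 3773655750150. Paths through (11, 4): (paths (0, 0) → (11, 4)) × (paths (11, 4) → (24, 21)) = C(15, 11) · C(30, 13) = 1365 · 119759850 = 163472195250. Avoidance count = 3773655750150 − 163472195250 = 3610183554900.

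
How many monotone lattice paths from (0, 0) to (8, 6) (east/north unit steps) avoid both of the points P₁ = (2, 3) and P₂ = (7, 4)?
Number of paths = 1353

Inclusion–exclusion. Total paths: C(14, 8) = 3003. Through P₁: C(5, 2)·C(9, 6) = 840. Through P₂: C(11, 7)·C(3, 1) = 990. Since P₁ is strictly southwest of P₂, a monotone path through both must visit P₁ then P₂; paths through both = C(5, 2)·C(6, 5)·C(3, 1) = 180. Avoid both = 3003 − 840 − 990 + 180 = 1353.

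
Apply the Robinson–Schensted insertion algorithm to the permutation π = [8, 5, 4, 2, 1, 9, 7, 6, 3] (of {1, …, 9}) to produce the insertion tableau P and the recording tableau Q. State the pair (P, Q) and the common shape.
P = [1, 3] / [2, 6] / [4, 7] / [5, 9] / [8];  Q = [1, 6] / [2, 7] / [3, 8] / [4, 9] / [5];  common shape = (2, 2, 2, 2, 1)

Row-insert the values π_1, π_2, … into P one at a time, bumping the leftmost entry strictly greater than the inserted value down to the next row. The recording tableau Q records, in position (i, j), the step at which that cell was added to P.
  Insert 8 (step 1): P = [8];  Q = [1]
  Insert 5 (step 2): P = [5] / [8];  Q = [1] / [2]
  Insert 4 (step 3): P = [4] / [5] / [8];  Q = [1] / [2] / [3]
  Insert 2 (step 4): P = [2] / [4] / [5] / [8];  Q = [1] / [2] / [3] / [4]
  Insert 1 (step 5): P = [1] / [2] / [4] / [5] / [8];  Q = [1] / [2] / [3] / [4] / [5]
  Insert 9 (step 6): P = [1, 9] / [2] / [4] / [5] / [8];  Q = [1, 6] / [2] / [3] / [4] / [5]
  Insert 7 (step 7): P = [1, 7] / [2, 9] / [4] / [5] / [8];  Q = [1, 6] / [2, 7] / [3] / [4] / [5]
  Insert 6 (step 8): P = [1, 6] / [2, 7] / [4, 9] / [5] / [8];  Q = [1, 6] / [2, 7] / [3, 8] / [4] / [5]
  Insert 3 (step 9): P = [1, 3] / [2, 6] / [4, 7] / [5, 9] / [8];  Q = [1, 6] / [2, 7] / [3, 8] / [4, 9] / [5]
Final shape: (2, 2, 2, 2, 1).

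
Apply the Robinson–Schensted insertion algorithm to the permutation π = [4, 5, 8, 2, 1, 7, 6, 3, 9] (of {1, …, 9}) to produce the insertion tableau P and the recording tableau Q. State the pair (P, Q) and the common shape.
P = [1, 3, 6, 9] / [2, 5] / [4, 7] / [8];  Q = [1, 2, 3, 9] / [4, 6] / [5, 7] / [8];  common shape = (4, 2, 2, 1)

Row-insert the values π_1, π_2, … into P one at a time, bumping the leftmost entry strictly greater than the inserted value down to the next row. The recording tableau Q records, in position (i, j), the step at which that cell was added to P.
  Insert 4 (step 1): P = [4];  Q = [1]
  Insert 5 (step 2): P = [4, 5];  Q = [1, 2]
  Insert 8 (step 3): P = [4, 5, 8];  Q = [1, 2, 3]
  Insert 2 (step 4): P = [2, 5, 8] / [4];  Q = [1, 2, 3] / [4]
  Insert 1 (step 5): P = [1, 5, 8] / [2] / [4];  Q = [1, 2, 3] / [4] / [5]
  Insert 7 (step 6): P = [1, 5, 7] / [2, 8] / [4];  Q = [1, 2, 3] / [4, 6] / [5]
  Insert 6 (step 7): P = [1, 5, 6] / [2, 7] / [4, 8];  Q = [1, 2, 3] / [4, 6] / [5, 7]
  Insert 3 (step 8): P = [1, 3, 6] / [2, 5] / [4, 7] / [8];  Q = [1, 2, 3] / [4, 6] / [5, 7] / [8]
  Insert 9 (step 9): P = [1, 3, 6, 9] / [2, 5] / [4, 7] / [8];  Q = [1, 2, 3, 9] / [4, 6] / [5, 7] / [8]
Final shape: (4, 2, 2, 1).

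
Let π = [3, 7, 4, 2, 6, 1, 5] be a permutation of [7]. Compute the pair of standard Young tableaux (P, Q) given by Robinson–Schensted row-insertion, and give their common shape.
P = [1, 4, 5] / [2, 6] / [3] / [7];  Q = [1, 2, 5] / [3, 7] / [4] / [6];  common shape = (3, 2, 1, 1)

Row-insert the values π_1, π_2, … into P one at a time, bumping the leftmost entry strictly greater than the inserted value down to the next row. The recording tableau Q records, in position (i, j), the step at which that cell was added to P.
  Insert 3 (step 1): P = [3];  Q = [1]
  Insert 7 (step 2): P = [3, 7];  Q = [1, 2]
  Insert 4 (step 3): P = [3, 4] / [7];  Q = [1, 2] / [3]
  Insert 2 (step 4): P = [2, 4] / [3] / [7];  Q = [1, 2] / [3] / [4]
  Insert 6 (step 5): P = [2, 4, 6] / [3] / [7];  Q = [1, 2, 5] / [3] / [4]
  Insert 1 (step 6): P = [1, 4, 6] / [2] / [3] / [7];  Q = [1, 2, 5] / [3] / [4] / [6]
  Insert 5 (step 7): P = [1, 4, 5] / [2, 6] / [3] / [7];  Q = [1, 2, 5] / [3, 7] / [4] / [6]
Final shape: (3, 2, 1, 1).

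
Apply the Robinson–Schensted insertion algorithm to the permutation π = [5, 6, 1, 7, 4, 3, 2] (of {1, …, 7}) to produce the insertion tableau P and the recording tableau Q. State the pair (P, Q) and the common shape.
P = [1, 2, 7] / [3, 6] / [4] / [5];  Q = [1, 2, 4] / [3, 5] / [6] / [7];  common shape = (3, 2, 1, 1)

Row-insert the values π_1, π_2, … into P one at a time, bumping the leftmost entry strictly greater than the inserted value down to the next row. The recording tableau Q records, in position (i, j), the step at which that cell was added to P.
  Insert 5 (step 1): P = [5];  Q = [1]
  Insert 6 (step 2): P = [5, 6];  Q = [1, 2]
  Insert 1 (step 3): P = [1, 6] / [5];  Q = [1, 2] / [3]
  Insert 7 (step 4): P = [1, 6, 7] / [5];  Q = [1, 2, 4] / [3]
  Insert 4 (step 5): P = [1, 4, 7] / [5, 6];  Q = [1, 2, 4] / [3, 5]
  Insert 3 (step 6): P = [1, 3, 7] / [4, 6] / [5];  Q = [1, 2, 4] / [3, 5] / [6]
  Insert 2 (step 7): P = [1, 2, 7] / [3, 6] / [4] / [5];  Q = [1, 2, 4] / [3, 5] / [6] / [7]
Final shape: (3, 2, 1, 1).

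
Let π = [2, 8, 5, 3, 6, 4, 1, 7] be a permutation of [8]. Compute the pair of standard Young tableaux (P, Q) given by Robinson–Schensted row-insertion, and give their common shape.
P = [1, 3, 4, 7] / [2, 6] / [5] / [8];  Q = [1, 2, 5, 8] / [3, 6] / [4] / [7];  common shape = (4, 2, 1, 1)

Row-insert the values π_1, π_2, … into P one at a time, bumping the leftmost entry strictly greater than the inserted value down to the next row. The recording tableau Q records, in position (i, j), the step at which that cell was added to P.
  Insert 2 (step 1): P = [2];  Q = [1]
  Insert 8 (step 2): P = [2, 8];  Q = [1, 2]
  Insert 5 (step 3): P = [2, 5] / [8];  Q = [1, 2] / [3]
  Insert 3 (step 4): P = [2, 3] / [5] / [8];  Q = [1, 2] / [3] / [4]
  Insert 6 (step 5): P = [2, 3, 6] / [5] / [8];  Q = [1, 2, 5] / [3] / [4]
  Insert 4 (step 6): P = [2, 3, 4] / [5, 6] / [8];  Q = [1, 2, 5] / [3, 6] / [4]
  Insert 1 (step 7): P = [1, 3, 4] / [2, 6] / [5] / [8];  Q = [1, 2, 5] / [3, 6] / [4] / [7]
  Insert 7 (step 8): P = [1, 3, 4, 7] / [2, 6] / [5] / [8];  Q = [1, 2, 5, 8] / [3, 6] / [4] / [7]
Final shape: (4, 2, 1, 1).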